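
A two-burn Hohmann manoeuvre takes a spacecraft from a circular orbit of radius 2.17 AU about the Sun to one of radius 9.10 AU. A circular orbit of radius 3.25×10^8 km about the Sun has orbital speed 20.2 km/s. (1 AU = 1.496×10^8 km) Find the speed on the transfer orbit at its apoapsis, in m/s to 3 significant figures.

From the circular-orbit relation v² = μ/r at r = 3.25×10^8 km: μ = v²r = (20.2)² × 3.25×10^8 = 1.32613×10^11 km³/s².
In km: r₁ = 2.17 × 1.496×10^8 = 3.24632×10^8 km; r₂ = 9.10 × 1.496×10^8 = 1.36136×10^9 km.
The Hohmann ellipse has a_t = (r₁ + r₂)/2 = 8.42996×10^8 km.
The apoapsis of the transfer ellipse is at r = 1.36136×10^9 km.
Applying v² = μ(2/r − 1/a_t): v = 6.125 km/s.

v = 6120 m/s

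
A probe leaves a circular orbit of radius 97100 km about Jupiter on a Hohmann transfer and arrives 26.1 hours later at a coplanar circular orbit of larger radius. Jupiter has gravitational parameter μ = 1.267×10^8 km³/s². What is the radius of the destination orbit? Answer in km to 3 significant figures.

Transfer time t = 26.1 hours = 93960 s, and t = π√(a_t³/μ).
So a_t = (μ t²/π²)^(1/3) = (1.267×10^8 × (93960)² / π²)^(1/3) = 4.8394×10^5 km.
Since a_t = (r₁ + r₂)/2, r₂ = 2a_t − r₁ = 2×4.8394×10^5 − 97100 = 8.7078×10^5 km.

r₂ = 8.71×10^5 km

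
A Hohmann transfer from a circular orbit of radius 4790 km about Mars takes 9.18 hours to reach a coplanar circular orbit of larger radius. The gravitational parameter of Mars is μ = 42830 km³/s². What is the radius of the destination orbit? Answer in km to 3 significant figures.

r₂ = 28800 km

Transfer time t = 9.18 hours = 33048 s, and t = π√(a_t³/μ).
So a_t = (μ t²/π²)^(1/3) = (42830 × (33048)² / π²)^(1/3) = 16798 km.
Since a_t = (r₁ + r₂)/2, r₂ = 2a_t − r₁ = 2×16798 − 4790 = 28806 km.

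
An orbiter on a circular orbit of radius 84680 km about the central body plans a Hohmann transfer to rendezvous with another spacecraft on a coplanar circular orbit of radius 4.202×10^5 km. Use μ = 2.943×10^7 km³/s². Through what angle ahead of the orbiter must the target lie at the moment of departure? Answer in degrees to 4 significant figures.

The Hohmann ellipse has a_t = (r₁ + r₂)/2 = 2.5244×10^5 km.
Transfer time t = π√(a_t³/μ) = 73450 s.
Target angular speed ω₂ = √(μ/r₂³) = 1.992×10^-5 rad/s.
Angle swept by the target during transfer: ω₂·t = 1.463 rad = 83.82°.
The orbiter traverses 180° on the transfer ellipse, so the target must lead by 180° − 83.82° = 96.18°.

φ = 96.18°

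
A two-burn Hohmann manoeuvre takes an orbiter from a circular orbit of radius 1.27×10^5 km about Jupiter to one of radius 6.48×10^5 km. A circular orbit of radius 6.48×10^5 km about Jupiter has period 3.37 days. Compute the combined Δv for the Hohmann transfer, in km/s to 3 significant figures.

From Kepler's third law T² = 4π²r³/μ at r = 6.48×10^5 km, T = 3.37 days = 3.37 × 86400 s = 2.91168×10^5 s: μ = 4π²r³/T² = 1.26706×10^8 km³/s².
The Hohmann ellipse has a_t = (r₁ + r₂)/2 = 3.875×10^5 km.
Circular speed at r₁: v₁ = √(μ/r₁) = √(1.26706×10^8/1.270×10^5) = 31.59 km/s.
Transfer-orbit speed at r₁ (vis-viva equation): v_p = √[μ(2/r₁ − 1/a_t)] = 40.85 km/s.
First burn Δv₁ = |v_p − v₁| = 9.260 km/s.
Circular speed at r₂: v₂ = √(μ/r₂) = 13.983 km/s.
Transfer-orbit speed at r₂: v_a = √[μ(2/r₂ − 1/a_t)] = 8.0053 km/s.
Second burn Δv₂ = |v₂ − v_a| = 5.978 km/s.
Total Δv = Δv₁ + Δv₂ = 15.24 km/s.

Δv = 15.2 km/s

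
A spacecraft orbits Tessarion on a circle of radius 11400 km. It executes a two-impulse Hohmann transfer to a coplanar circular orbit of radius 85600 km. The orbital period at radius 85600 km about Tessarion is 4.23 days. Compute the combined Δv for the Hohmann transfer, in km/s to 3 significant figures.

Δv = 2.08 km/s

From Kepler's third law T² = 4π²r³/μ at r = 85600 km, T = 4.23 days = 4.23 × 86400 s = 3.65472×10^5 s: μ = 4π²r³/T² = 1.85384×10^5 km³/s².
Semi-major axis of the transfer orbit: a_t = (11400 + 85600)/2 = 48500 km.
At r₁ the circular-orbit speed is v₁ = √(μ/r₁) = 4.0326 km/s.
Transfer-orbit speed at r₁ (vis-viva): v_p = √[μ(2/r₁ − 1/a_t)] = 5.3573 km/s.
First burn Δv₁ = |v_p − v₁| = 1.325 km/s.
At r₂, v₂ = √(μ/r₂) = 1.47163 km/s.
Transfer-orbit speed at r₂: v_a = √[μ(2/r₂ − 1/a_t)] = 0.713479 km/s.
Second burn Δv₂ = |v₂ − v_a| = 0.7582 km/s.
Total Δv = Δv₁ + Δv₂ = 2.083 km/s.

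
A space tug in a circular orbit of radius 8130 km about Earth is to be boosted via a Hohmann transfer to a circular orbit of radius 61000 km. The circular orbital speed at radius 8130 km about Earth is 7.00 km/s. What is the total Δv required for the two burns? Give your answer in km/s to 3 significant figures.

From the circular-orbit relation v² = μ/r at r = 8130 km: μ = v²r = (7.00)² × 8130 = 3.98370×10^5 km³/s².
Transfer-ellipse semi-major axis a_t = (r₁ + r₂)/2 = (8130 + 61000)/2 = 34565 km.
At r₁ the circular-orbit speed is v₁ = √(μ/r₁) = 7.000 km/s.
Transfer-orbit speed at r₁ (v² = μ(2/r − 1/a)): v_p = √[μ(2/r₁ − 1/a_t)] = 9.299 km/s.
First burn Δv₁ = |v_p − v₁| = 2.299 km/s.
At r₂, v₂ = √(μ/r₂) = 2.5555 km/s.
Transfer-orbit speed at r₂: v_a = √[μ(2/r₂ − 1/a_t)] = 1.2394 km/s.
Second burn Δv₂ = |v₂ − v_a| = 1.316 km/s.
Δv = Δv₁ + Δv₂ = 2.299 + 1.316 = 3.615 km/s.

Δv = 3.62 km/s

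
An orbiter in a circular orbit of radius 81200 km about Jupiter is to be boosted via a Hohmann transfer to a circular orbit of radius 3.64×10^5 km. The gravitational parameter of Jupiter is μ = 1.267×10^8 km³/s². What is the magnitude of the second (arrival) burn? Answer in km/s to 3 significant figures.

The Hohmann ellipse has a_t = (r₁ + r₂)/2 = 2.226×10^5 km.
Circular speed at r = 3.640×10^5 km: v_c = √(μ/r) = 18.657 km/s.
Transfer-orbit speed at the same r (vis-viva, a = a_t): v_t = √[μ(2/r − 1/a_t)] = 11.268 km/s.
Δv₂ = |v_t − v_c| = |11.268 − 18.657| = 7.389 km/s.

Δv₂ = 7.39 km/s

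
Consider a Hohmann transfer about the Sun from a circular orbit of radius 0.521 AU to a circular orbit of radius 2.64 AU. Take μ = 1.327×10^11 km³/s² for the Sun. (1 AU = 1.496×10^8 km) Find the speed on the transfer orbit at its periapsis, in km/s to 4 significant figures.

v = 53.33 km/s

In km: r₁ = 0.521 × 1.496×10^8 = 7.79416×10^7 km; r₂ = 2.64 × 1.496×10^8 = 3.94944×10^8 km.
Transfer-ellipse semi-major axis a_t = (r₁ + r₂)/2 = (7.79416×10^7 + 3.94944×10^8)/2 = 2.364428×10^8 km.
At periapsis, r = 7.79416×10^7 km.
From the vis-viva equation, v = √[μ(2/r − 1/a_t)] = 53.33 km/s.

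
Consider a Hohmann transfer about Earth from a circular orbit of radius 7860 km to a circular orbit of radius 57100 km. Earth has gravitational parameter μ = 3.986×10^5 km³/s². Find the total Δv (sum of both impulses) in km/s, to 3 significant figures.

The Hohmann ellipse has a_t = (r₁ + r₂)/2 = 32480 km.
At r₁ the circular-orbit speed is v₁ = √(μ/r₁) = 7.121 km/s.
Transfer-orbit speed at r₁ (v² = μ(2/r − 1/a)): v_p = √[μ(2/r₁ − 1/a_t)] = 9.442 km/s.
First burn Δv₁ = |v_p − v₁| = 2.321 km/s.
At r₂, v₂ = √(μ/r₂) = 2.642 km/s.
Transfer-orbit speed at r₂: v_a = √[μ(2/r₂ − 1/a_t)] = 1.300 km/s.
Second burn Δv₂ = |v₂ − v_a| = 1.342 km/s.
Total Δv = Δv₁ + Δv₂ = 3.663 km/s.

Δv = 3.66 km/s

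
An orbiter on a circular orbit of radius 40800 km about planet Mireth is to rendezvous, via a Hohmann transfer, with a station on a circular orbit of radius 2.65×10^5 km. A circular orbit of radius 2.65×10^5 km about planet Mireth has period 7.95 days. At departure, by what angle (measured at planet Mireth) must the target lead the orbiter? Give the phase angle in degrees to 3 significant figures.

φ = 101°

From Kepler's third law T² = 4π²r³/μ at r = 2.65×10^5 km, T = 7.95 days = 7.95 × 86400 s = 6.8688×10^5 s: μ = 4π²r³/T² = 1.55717×10^6 km³/s².
Semi-major axis of the transfer orbit: a_t = (40800 + 2.650×10^5)/2 = 1.529×10^5 km.
The half-period of the transfer ellipse is t = π√(a_t³/μ) = 1.5052×10^5 s.
Target angular speed ω₂ = √(μ/r₂³) = 9.1474×10^-6 rad/s.
Angle swept by the target during transfer: ω₂·t = 1.3769 rad = 78.89°.
Arrival is 180° from departure on the ellipse, so φ = 180° − 78.89° = 101°.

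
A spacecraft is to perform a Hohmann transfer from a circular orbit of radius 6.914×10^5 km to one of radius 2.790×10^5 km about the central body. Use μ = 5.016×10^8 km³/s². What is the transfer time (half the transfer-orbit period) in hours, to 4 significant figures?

t = 13.17 hours

The Hohmann ellipse has a_t = (r₁ + r₂)/2 = 4.852×10^5 km.
By Kepler's third law the transfer-orbit period is T = 2π√(a_t³/μ), so t = T/2 = 47410 s.
Converting: 47410 s ÷ 3600 s/hour = 13.17 hours.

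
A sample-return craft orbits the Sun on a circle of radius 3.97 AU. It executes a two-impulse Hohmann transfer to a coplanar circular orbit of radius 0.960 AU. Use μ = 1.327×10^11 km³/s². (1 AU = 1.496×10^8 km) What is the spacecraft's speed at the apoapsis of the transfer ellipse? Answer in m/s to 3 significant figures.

v = 9330 m/s

In km: r₁ = 3.97 × 1.496×10^8 = 5.93912×10^8 km; r₂ = 0.960 × 1.496×10^8 = 1.43616×10^8 km.
The Hohmann ellipse has a_t = (r₁ + r₂)/2 = 3.68764×10^8 km.
The apoapsis of the transfer ellipse is at r = 5.93912×10^8 km.
From the vis-viva equation, v = √[μ(2/r − 1/a_t)] = 9.328 km/s.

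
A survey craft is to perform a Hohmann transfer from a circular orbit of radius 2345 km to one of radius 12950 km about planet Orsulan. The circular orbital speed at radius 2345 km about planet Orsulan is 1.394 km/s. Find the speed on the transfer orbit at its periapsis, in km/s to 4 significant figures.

v = 1.814 km/s

From the circular-orbit relation v² = μ/r at r = 2345 km: μ = v²r = (1.394)² × 2345 = 4556.89 km³/s².
Transfer-ellipse semi-major axis a_t = (r₁ + r₂)/2 = (2345 + 12950)/2 = 7647.5 km.
The periapsis of the transfer ellipse is at r = 2345 km.
From the vis-viva equation, v = √[μ(2/r − 1/a_t)] = 1.814 km/s.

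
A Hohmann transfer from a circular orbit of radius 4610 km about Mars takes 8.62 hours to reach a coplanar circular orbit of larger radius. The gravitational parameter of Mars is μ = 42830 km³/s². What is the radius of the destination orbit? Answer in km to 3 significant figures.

Transfer time t = 8.62 hours = 31032 s, and t = π√(a_t³/μ).
So a_t = (μ t²/π²)^(1/3) = (42830 × (31032)² / π²)^(1/3) = 16107 km.
Since a_t = (r₁ + r₂)/2, r₂ = 2a_t − r₁ = 2×16107 − 4610 = 27604 km.

r₂ = 27600 km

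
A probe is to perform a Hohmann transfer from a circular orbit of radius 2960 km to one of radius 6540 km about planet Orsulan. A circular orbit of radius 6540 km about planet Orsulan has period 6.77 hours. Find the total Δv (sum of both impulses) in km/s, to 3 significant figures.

Δv = 0.790 km/s

From Kepler's third law T² = 4π²r³/μ at r = 6540 km, T = 6.77 hours = 6.77 × 3600 s = 24372 s: μ = 4π²r³/T² = 18591.3 km³/s².
Semi-major axis of the transfer orbit: a_t = (2960 + 6540)/2 = 4750 km.
Circular speed at r₁: v₁ = √(μ/r₁) = √(18591.3/2960) = 2.5062 km/s.
Transfer-orbit speed at r₁ (v² = μ(2/r − 1/a)): v_p = √[μ(2/r₁ − 1/a_t)] = 2.9407 km/s.
First burn Δv₁ = |v_p − v₁| = 0.4345 km/s.
Circular speed at r₂: v₂ = √(μ/r₂) = 1.68603 km/s.
Transfer-orbit speed at r₂: v_a = √[μ(2/r₂ − 1/a_t)] = 1.33096 km/s.
Second burn Δv₂ = |v₂ − v_a| = 0.3551 km/s.
Total Δv = Δv₁ + Δv₂ = 0.7896 km/s.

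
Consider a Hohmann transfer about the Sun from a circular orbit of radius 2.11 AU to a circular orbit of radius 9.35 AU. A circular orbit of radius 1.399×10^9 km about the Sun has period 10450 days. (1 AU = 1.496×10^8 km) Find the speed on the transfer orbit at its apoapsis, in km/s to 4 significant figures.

From Kepler's third law T² = 4π²r³/μ at r = 1.399×10^9 km, T = 10450 days = 10450 × 86400 s = 9.0288×10^8 s: μ = 4π²r³/T² = 1.32603×10^11 km³/s².
In km: r₁ = 2.11 × 1.496×10^8 = 3.15656×10^8 km; r₂ = 9.35 × 1.496×10^8 = 1.39876×10^9 km.
Transfer-ellipse semi-major axis a_t = (r₁ + r₂)/2 = (3.15656×10^8 + 1.39876×10^9)/2 = 8.57208×10^8 km.
The apoapsis of the transfer ellipse is at r = 1.39876×10^9 km.
Applying v² = μ(2/r − 1/a_t): v = 5.908 km/s.

v = 5.908 km/s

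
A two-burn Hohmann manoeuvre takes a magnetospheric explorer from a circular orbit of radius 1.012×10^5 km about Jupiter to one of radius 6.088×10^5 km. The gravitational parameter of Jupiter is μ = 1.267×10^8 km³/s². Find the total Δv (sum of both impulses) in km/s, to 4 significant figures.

The Hohmann ellipse has a_t = (r₁ + r₂)/2 = 3.550×10^5 km.
Circular speed at r₁: v₁ = √(μ/r₁) = √(1.267×10^8/1.012×10^5) = 35.383 km/s.
On the transfer ellipse at r₁, vis-viva gives v_p = √[μ(2/r₁ − 1/a_t)] = 46.336 km/s.
First burn Δv₁ = |v_p − v₁| = 10.953 km/s.
At r₂, v₂ = √(μ/r₂) = 14.4262 km/s.
Transfer-orbit speed at r₂: v_a = √[μ(2/r₂ − 1/a_t)] = 7.70242 km/s.
Second burn Δv₂ = |v₂ − v_a| = 6.7238 km/s.
Total Δv = Δv₁ + Δv₂ = 17.68 km/s.

Δv = 17.68 km/s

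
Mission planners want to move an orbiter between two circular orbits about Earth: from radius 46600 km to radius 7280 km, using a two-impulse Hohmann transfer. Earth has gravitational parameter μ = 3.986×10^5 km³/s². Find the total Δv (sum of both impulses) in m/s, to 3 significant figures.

Δv = 3740 m/s

The Hohmann ellipse has a_t = (r₁ + r₂)/2 = 26940 km.
Circular speed at r₁: v₁ = √(μ/r₁) = √(3.986×10^5/46600) = 2.92466 km/s.
Transfer-orbit speed at r₁ (vis-viva equation): v_a = √[μ(2/r₁ − 1/a_t)] = 1.52035 km/s.
First burn Δv₁ = |v_a − v₁| = 1.4043 km/s.
At r₂, v₂ = √(μ/r₂) = 7.3995 km/s.
Transfer-orbit speed at r₂: v_p = √[μ(2/r₂ − 1/a_t)] = 9.7319 km/s.
Second burn Δv₂ = |v₂ − v_p| = 2.3324 km/s.
Δv = Δv₁ + Δv₂ = 1.4043 + 2.3324 = 3.737 km/s.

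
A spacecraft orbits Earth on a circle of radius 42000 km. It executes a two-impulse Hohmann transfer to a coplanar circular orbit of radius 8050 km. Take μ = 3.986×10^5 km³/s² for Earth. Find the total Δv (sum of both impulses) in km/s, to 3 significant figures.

Transfer-ellipse semi-major axis a_t = (r₁ + r₂)/2 = (42000 + 8050)/2 = 25025 km.
At r₁ the circular-orbit speed is v₁ = √(μ/r₁) = 3.08066 km/s.
Transfer-orbit speed at r₁ (vis-viva): v_a = √[μ(2/r₁ − 1/a_t)] = 1.74725 km/s.
First burn Δv₁ = |v_a − v₁| = 1.3334 km/s.
Circular speed at r₂: v₂ = √(μ/r₂) = 7.0367 km/s.
Transfer-orbit speed at r₂: v_p = √[μ(2/r₂ − 1/a_t)] = 9.1161 km/s.
Second burn Δv₂ = |v₂ − v_p| = 2.0794 km/s.
Δv = Δv₁ + Δv₂ = 1.3334 + 2.0794 = 3.413 km/s.

Δv = 3.41 km/s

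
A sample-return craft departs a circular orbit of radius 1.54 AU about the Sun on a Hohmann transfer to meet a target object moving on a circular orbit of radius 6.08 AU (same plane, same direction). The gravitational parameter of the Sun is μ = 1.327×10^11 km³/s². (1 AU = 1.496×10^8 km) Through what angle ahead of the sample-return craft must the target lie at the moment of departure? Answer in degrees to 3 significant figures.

φ = 90.7°

In km: r₁ = 1.54 × 1.496×10^8 = 2.30384×10^8 km; r₂ = 6.08 × 1.496×10^8 = 9.09568×10^8 km.
Semi-major axis of the transfer orbit: a_t = (2.30384×10^8 + 9.09568×10^8)/2 = 5.69976×10^8 km.
Transfer time t = π√(a_t³/μ) = 1.1735×10^8 s.
The target's mean motion on its circular orbit is ω₂ = √(μ/r₂³) = 1.3280×10^-8 rad/s.
Angle swept by the target during transfer: ω₂·t = 1.5584 rad = 89.29°.
Arrival is 180° from departure on the ellipse, so φ = 180° − 89.29° = 90.7°.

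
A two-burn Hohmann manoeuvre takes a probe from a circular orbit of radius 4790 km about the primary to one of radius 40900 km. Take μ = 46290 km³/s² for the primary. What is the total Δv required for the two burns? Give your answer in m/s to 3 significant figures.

Δv = 1630 m/s

The Hohmann ellipse has a_t = (r₁ + r₂)/2 = 22845 km.
At r₁ the circular-orbit speed is v₁ = √(μ/r₁) = 3.109 km/s.
Transfer-orbit speed at r₁ (vis-viva): v_p = √[μ(2/r₁ − 1/a_t)] = 4.160 km/s.
First burn Δv₁ = |v_p − v₁| = 1.051 km/s.
At r₂, v₂ = √(μ/r₂) = 1.06385 km/s.
Transfer-orbit speed at r₂: v_a = √[μ(2/r₂ − 1/a_t)] = 0.487140 km/s.
Second burn Δv₂ = |v₂ − v_a| = 0.5767 km/s.
Δv = Δv₁ + Δv₂ = 1.051 + 0.5767 = 1.628 km/s.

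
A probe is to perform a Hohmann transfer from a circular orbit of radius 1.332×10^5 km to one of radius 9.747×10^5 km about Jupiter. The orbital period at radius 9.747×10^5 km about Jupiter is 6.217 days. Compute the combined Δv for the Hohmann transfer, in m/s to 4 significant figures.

From Kepler's third law T² = 4π²r³/μ at r = 9.747×10^5 km, T = 6.217 days = 6.217 × 86400 s = 5.371488×10^5 s: μ = 4π²r³/T² = 1.26702×10^8 km³/s².
Semi-major axis of the transfer orbit: a_t = (1.332×10^5 + 9.747×10^5)/2 = 5.5395×10^5 km.
At r₁ the circular-orbit speed is v₁ = √(μ/r₁) = 30.84 km/s.
Transfer-orbit speed at r₁ (vis-viva): v_p = √[μ(2/r₁ − 1/a_t)] = 40.91 km/s.
First burn Δv₁ = |v_p − v₁| = 10.07 km/s.
Circular speed at r₂: v₂ = √(μ/r₂) = 11.4013 km/s.
Transfer-orbit speed at r₂: v_a = √[μ(2/r₂ − 1/a_t)] = 5.59079 km/s.
Second burn Δv₂ = |v₂ − v_a| = 5.811 km/s.
Δv = Δv₁ + Δv₂ = 10.07 + 5.811 = 15.88 km/s.

Δv = 15880 m/s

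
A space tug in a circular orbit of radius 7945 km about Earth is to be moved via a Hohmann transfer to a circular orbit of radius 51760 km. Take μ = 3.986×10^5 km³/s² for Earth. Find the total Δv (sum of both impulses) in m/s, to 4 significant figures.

Δv = 3587 m/s

Transfer-ellipse semi-major axis a_t = (r₁ + r₂)/2 = (7945 + 51760)/2 = 29852.5 km.
Circular speed at r₁: v₁ = √(μ/r₁) = √(3.986×10^5/7945) = 7.083 km/s.
Transfer-orbit speed at r₁ (v² = μ(2/r − 1/a)): v_p = √[μ(2/r₁ − 1/a_t)] = 9.327 km/s.
First burn Δv₁ = |v_p − v₁| = 2.244 km/s.
At r₂, v₂ = √(μ/r₂) = 2.775 km/s.
Transfer-orbit speed at r₂: v_a = √[μ(2/r₂ − 1/a_t)] = 1.432 km/s.
Second burn Δv₂ = |v₂ − v_a| = 1.343 km/s.
Δv = Δv₁ + Δv₂ = 2.244 + 1.343 = 3.587 km/s.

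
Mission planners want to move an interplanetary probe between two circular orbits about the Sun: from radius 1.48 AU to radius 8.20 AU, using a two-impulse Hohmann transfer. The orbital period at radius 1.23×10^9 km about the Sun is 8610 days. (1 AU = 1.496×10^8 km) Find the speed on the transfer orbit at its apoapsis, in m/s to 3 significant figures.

From Kepler's third law T² = 4π²r³/μ at r = 1.23×10^9 km, T = 8610 days = 8610 × 86400 s = 7.43904×10^8 s: μ = 4π²r³/T² = 1.32752×10^11 km³/s².
In km: r₁ = 1.48 × 1.496×10^8 = 2.21408×10^8 km; r₂ = 8.20 × 1.496×10^8 = 1.22672×10^9 km.
The Hohmann ellipse has a_t = (r₁ + r₂)/2 = 7.24064×10^8 km.
The apoapsis of the transfer ellipse is at r = 1.22672×10^9 km.
Vis-viva: v = √[μ(2/r − 1/a_t)] = √[1.32752×10^11 × (2/1.22672×10^9 − 1/7.24064×10^8)] = 5.752 km/s.

v = 5750 m/s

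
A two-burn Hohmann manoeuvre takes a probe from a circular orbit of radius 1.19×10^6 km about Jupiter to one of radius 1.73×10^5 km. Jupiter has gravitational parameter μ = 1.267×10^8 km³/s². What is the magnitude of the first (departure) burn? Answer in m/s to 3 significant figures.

Δv₁ = 5120 m/s

Semi-major axis of the transfer orbit: a_t = (1.190×10^6 + 1.730×10^5)/2 = 6.815×10^5 km.
Circular speed at r = 1.190×10^6 km: v_c = √(μ/r) = 10.3185 km/s.
Transfer-orbit speed at the same r (vis-viva, a = a_t): v_t = √[μ(2/r − 1/a_t)] = 5.19882 km/s.
Δv₁ = |v_t − v_c| = |5.19882 − 10.3185| = 5.120 km/s.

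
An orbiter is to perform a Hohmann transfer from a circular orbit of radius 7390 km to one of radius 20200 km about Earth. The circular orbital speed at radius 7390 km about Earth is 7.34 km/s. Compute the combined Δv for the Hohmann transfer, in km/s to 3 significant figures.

From the circular-orbit relation v² = μ/r at r = 7390 km: μ = v²r = (7.34)² × 7390 = 3.98141×10^5 km³/s².
The Hohmann ellipse has a_t = (r₁ + r₂)/2 = 13795 km.
Circular speed at r₁: v₁ = √(μ/r₁) = √(3.98141×10^5/7390) = 7.340 km/s.
Transfer-orbit speed at r₁ (v² = μ(2/r − 1/a)): v_p = √[μ(2/r₁ − 1/a_t)] = 8.882 km/s.
First burn Δv₁ = |v_p − v₁| = 1.542 km/s.
Circular speed at r₂: v₂ = √(μ/r₂) = 4.4396 km/s.
Transfer-orbit speed at r₂: v_a = √[μ(2/r₂ − 1/a_t)] = 3.2494 km/s.
Second burn Δv₂ = |v₂ − v_a| = 1.190 km/s.
Δv = Δv₁ + Δv₂ = 1.542 + 1.190 = 2.732 km/s.

Δv = 2.73 km/s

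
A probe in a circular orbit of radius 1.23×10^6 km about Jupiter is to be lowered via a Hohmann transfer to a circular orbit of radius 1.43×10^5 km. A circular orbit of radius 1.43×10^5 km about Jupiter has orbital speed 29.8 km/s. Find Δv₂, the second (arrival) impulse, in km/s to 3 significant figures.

Δv₂ = 10.1 km/s

From the circular-orbit relation v² = μ/r at r = 1.43×10^5 km: μ = v²r = (29.8)² × 1.43×10^5 = 1.26990×10^8 km³/s².
Semi-major axis of the transfer orbit: a_t = (1.230×10^6 + 1.430×10^5)/2 = 6.865×10^5 km.
On the circular orbit at r = 1.430×10^5 km, v_c = √(μ/r) = 29.80 km/s.
Vis-viva on the transfer ellipse at r = 1.430×10^5 km gives v_t = √[μ(2/r − 1/a_t)] = 39.89 km/s.
Δv₂ = |v_t − v_c| = |39.89 − 29.80| = 10.09 km/s.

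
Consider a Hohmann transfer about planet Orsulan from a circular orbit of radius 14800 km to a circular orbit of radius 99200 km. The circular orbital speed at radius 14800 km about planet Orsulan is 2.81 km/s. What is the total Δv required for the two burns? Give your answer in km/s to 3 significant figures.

From the circular-orbit relation v² = μ/r at r = 14800 km: μ = v²r = (2.81)² × 14800 = 1.16862×10^5 km³/s².
Semi-major axis of the transfer orbit: a_t = (14800 + 99200)/2 = 57000 km.
Circular speed at r₁: v₁ = √(μ/r₁) = √(1.16862×10^5/14800) = 2.810 km/s.
On the transfer ellipse at r₁, vis-viva gives v_p = √[μ(2/r₁ − 1/a_t)] = 3.707 km/s.
First burn Δv₁ = |v_p − v₁| = 0.8970 km/s.
At r₂, v₂ = √(μ/r₂) = 1.0854 km/s.
Transfer-orbit speed at r₂: v_a = √[μ(2/r₂ − 1/a_t)] = 0.55306 km/s.
Second burn Δv₂ = |v₂ − v_a| = 0.5323 km/s.
Total Δv = Δv₁ + Δv₂ = 1.429 km/s.

Δv = 1.43 km/s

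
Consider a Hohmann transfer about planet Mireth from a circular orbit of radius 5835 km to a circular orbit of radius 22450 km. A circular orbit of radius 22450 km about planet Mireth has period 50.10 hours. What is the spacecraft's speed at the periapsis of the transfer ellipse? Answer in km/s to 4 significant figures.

From Kepler's third law T² = 4π²r³/μ at r = 22450 km, T = 50.10 hours = 50.10 × 3600 s = 1.8036×10^5 s: μ = 4π²r³/T² = 13731.8 km³/s².
The Hohmann ellipse has a_t = (r₁ + r₂)/2 = 14142.5 km.
The periapsis of the transfer ellipse is at r = 5835 km.
Applying v² = μ(2/r − 1/a_t): v = 1.933 km/s.

v = 1.933 km/s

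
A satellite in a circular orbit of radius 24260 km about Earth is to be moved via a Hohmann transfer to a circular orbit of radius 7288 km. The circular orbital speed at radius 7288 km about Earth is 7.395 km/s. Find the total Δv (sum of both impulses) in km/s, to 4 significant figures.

Δv = 3.074 km/s

From the circular-orbit relation v² = μ/r at r = 7288 km: μ = v²r = (7.395)² × 7288 = 3.98552×10^5 km³/s².
The Hohmann ellipse has a_t = (r₁ + r₂)/2 = 15774 km.
Circular speed at r₁: v₁ = √(μ/r₁) = √(3.98552×10^5/24260) = 4.053 km/s.
Transfer-orbit speed at r₁ (vis-viva equation): v_a = √[μ(2/r₁ − 1/a_t)] = 2.755 km/s.
First burn Δv₁ = |v_a − v₁| = 1.298 km/s.
Circular speed at r₂: v₂ = √(μ/r₂) = 7.395 km/s.
Transfer-orbit speed at r₂: v_p = √[μ(2/r₂ − 1/a_t)] = 9.171 km/s.
Second burn Δv₂ = |v₂ − v_p| = 1.776 km/s.
Total Δv = Δv₁ + Δv₂ = 3.074 km/s.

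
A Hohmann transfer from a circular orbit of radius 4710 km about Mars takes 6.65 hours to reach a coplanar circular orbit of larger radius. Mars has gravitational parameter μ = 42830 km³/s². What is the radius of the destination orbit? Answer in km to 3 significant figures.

r₂ = 22400 km

Transfer time t = 6.65 hours = 23940 s, and t = π√(a_t³/μ).
So a_t = (μ t²/π²)^(1/3) = (42830 × (23940)² / π²)^(1/3) = 13549 km.
Since a_t = (r₁ + r₂)/2, r₂ = 2a_t − r₁ = 2×13549 − 4710 = 22388 km.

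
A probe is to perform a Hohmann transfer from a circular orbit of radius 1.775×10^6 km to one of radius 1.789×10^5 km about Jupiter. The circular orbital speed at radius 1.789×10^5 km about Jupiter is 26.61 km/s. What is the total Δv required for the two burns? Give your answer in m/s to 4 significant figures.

Δv = 14090 m/s

From the circular-orbit relation v² = μ/r at r = 1.789×10^5 km: μ = v²r = (26.61)² × 1.789×10^5 = 1.26678×10^8 km³/s².
Semi-major axis of the transfer orbit: a_t = (1.775×10^6 + 1.789×10^5)/2 = 9.7695×10^5 km.
Circular speed at r₁: v₁ = √(μ/r₁) = √(1.26678×10^8/1.775×10^6) = 8.448 km/s.
Transfer-orbit speed at r₁ (vis-viva equation): v_a = √[μ(2/r₁ − 1/a_t)] = 3.615 km/s.
First burn Δv₁ = |v_a − v₁| = 4.833 km/s.
Circular speed at r₂: v₂ = √(μ/r₂) = 26.610 km/s.
Transfer-orbit speed at r₂: v_p = √[μ(2/r₂ − 1/a_t)] = 35.868 km/s.
Second burn Δv₂ = |v₂ − v_p| = 9.258 km/s.
Total Δv = Δv₁ + Δv₂ = 14.09 km/s.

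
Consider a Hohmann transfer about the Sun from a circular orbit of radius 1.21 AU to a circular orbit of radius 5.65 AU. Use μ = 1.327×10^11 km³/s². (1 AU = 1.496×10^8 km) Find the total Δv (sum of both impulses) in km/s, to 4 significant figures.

Δv = 12.76 km/s

In km: r₁ = 1.21 × 1.496×10^8 = 1.81016×10^8 km; r₂ = 5.65 × 1.496×10^8 = 8.4524×10^8 km.
The Hohmann ellipse has a_t = (r₁ + r₂)/2 = 5.13128×10^8 km.
Circular speed at r₁: v₁ = √(μ/r₁) = √(1.327×10^11/1.81016×10^8) = 27.076 km/s.
Transfer-orbit speed at r₁ (vis-viva): v_p = √[μ(2/r₁ − 1/a_t)] = 34.750 km/s.
First burn Δv₁ = |v_p − v₁| = 7.674 km/s.
At r₂, v₂ = √(μ/r₂) = 12.53 km/s.
Transfer-orbit speed at r₂: v_a = √[μ(2/r₂ − 1/a_t)] = 7.442 km/s.
Second burn Δv₂ = |v₂ − v_a| = 5.088 km/s.
Δv = Δv₁ + Δv₂ = 7.674 + 5.088 = 12.76 km/s.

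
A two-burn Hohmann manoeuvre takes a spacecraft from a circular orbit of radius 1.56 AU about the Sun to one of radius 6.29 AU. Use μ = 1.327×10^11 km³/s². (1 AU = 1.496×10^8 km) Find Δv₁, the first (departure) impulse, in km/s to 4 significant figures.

In km: r₁ = 1.56 × 1.496×10^8 = 2.33376×10^8 km; r₂ = 6.29 × 1.496×10^8 = 9.40984×10^8 km.
Transfer-ellipse semi-major axis a_t = (r₁ + r₂)/2 = (2.33376×10^8 + 9.40984×10^8)/2 = 5.8718×10^8 km.
On the circular orbit at r = 2.33376×10^8 km, v_c = √(μ/r) = 23.846 km/s.
Transfer-orbit speed at the same r (vis-viva, a = a_t): v_t = √[μ(2/r − 1/a_t)] = 30.187 km/s.
Δv₁ = |v_t − v_c| = |30.187 − 23.846| = 6.341 km/s.

Δv₁ = 6.341 km/s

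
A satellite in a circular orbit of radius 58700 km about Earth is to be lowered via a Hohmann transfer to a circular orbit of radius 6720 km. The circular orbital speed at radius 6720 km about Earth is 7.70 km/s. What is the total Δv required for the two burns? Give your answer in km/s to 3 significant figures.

From the circular-orbit relation v² = μ/r at r = 6720 km: μ = v²r = (7.70)² × 6720 = 3.98429×10^5 km³/s².
Transfer-ellipse semi-major axis a_t = (r₁ + r₂)/2 = (58700 + 6720)/2 = 32710 km.
At r₁ the circular-orbit speed is v₁ = √(μ/r₁) = 2.605 km/s.
Transfer-orbit speed at r₁ (v² = μ(2/r − 1/a)): v_a = √[μ(2/r₁ − 1/a_t)] = 1.181 km/s.
First burn Δv₁ = |v_a − v₁| = 1.424 km/s.
Circular speed at r₂: v₂ = √(μ/r₂) = 7.7000 km/s.
Transfer-orbit speed at r₂: v_p = √[μ(2/r₂ − 1/a_t)] = 10.315 km/s.
Second burn Δv₂ = |v₂ − v_p| = 2.615 km/s.
Δv = Δv₁ + Δv₂ = 1.424 + 2.615 = 4.039 km/s.

Δv = 4.04 km/s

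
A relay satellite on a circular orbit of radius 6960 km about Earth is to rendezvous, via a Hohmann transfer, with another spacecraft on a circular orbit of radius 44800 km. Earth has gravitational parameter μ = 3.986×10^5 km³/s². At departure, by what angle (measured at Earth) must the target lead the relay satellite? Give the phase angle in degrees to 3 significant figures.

φ = 101°

Semi-major axis of the transfer orbit: a_t = (6960 + 44800)/2 = 25880 km.
The half-period of the transfer ellipse is t = π√(a_t³/μ) = 20717 s.
The target's mean motion on its circular orbit is ω₂ = √(μ/r₂³) = 6.6581×10^-5 rad/s.
Angle swept by the target during transfer: ω₂·t = 1.3794 rad = 79.03°.
The relay satellite traverses 180° on the transfer ellipse, so the target must lead by 180° − 79.03° = 101°.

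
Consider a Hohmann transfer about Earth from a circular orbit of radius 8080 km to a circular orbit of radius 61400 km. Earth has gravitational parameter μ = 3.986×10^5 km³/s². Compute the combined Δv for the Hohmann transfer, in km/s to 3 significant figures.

Δv = 3.63 km/s

The Hohmann ellipse has a_t = (r₁ + r₂)/2 = 34740 km.
At r₁ the circular-orbit speed is v₁ = √(μ/r₁) = 7.024 km/s.
On the transfer ellipse at r₁, v² = μ(2/r − 1/a) gives v_p = √[μ(2/r₁ − 1/a_t)] = 9.338 km/s.
First burn Δv₁ = |v_p − v₁| = 2.314 km/s.
At r₂, v₂ = √(μ/r₂) = 2.548 km/s.
Transfer-orbit speed at r₂: v_a = √[μ(2/r₂ − 1/a_t)] = 1.229 km/s.
Second burn Δv₂ = |v₂ − v_a| = 1.319 km/s.
Δv = Δv₁ + Δv₂ = 2.314 + 1.319 = 3.633 km/s.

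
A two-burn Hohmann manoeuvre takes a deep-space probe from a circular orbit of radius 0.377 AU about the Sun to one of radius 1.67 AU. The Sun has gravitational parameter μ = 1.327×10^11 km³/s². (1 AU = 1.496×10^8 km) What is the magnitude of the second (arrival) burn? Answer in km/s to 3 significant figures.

In km: r₁ = 0.377 × 1.496×10^8 = 5.63992×10^7 km; r₂ = 1.67 × 1.496×10^8 = 2.49832×10^8 km.
The Hohmann ellipse has a_t = (r₁ + r₂)/2 = 1.531156×10^8 km.
On the circular orbit at r = 2.49832×10^8 km, v_c = √(μ/r) = 23.0468 km/s.
Transfer-orbit speed at the same r (vis-viva, a = a_t): v_t = √[μ(2/r − 1/a_t)] = 13.9874 km/s.
Δv₂ = |v_t − v_c| = |13.9874 − 23.0468| = 9.059 km/s.

Δv₂ = 9.06 km/s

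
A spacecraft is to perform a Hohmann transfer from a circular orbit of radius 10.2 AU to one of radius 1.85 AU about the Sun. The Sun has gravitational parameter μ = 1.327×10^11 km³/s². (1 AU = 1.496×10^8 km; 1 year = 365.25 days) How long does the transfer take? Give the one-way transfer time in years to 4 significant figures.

t = 7.395 years

In km: r₁ = 10.2 × 1.496×10^8 = 1.52592×10^9 km; r₂ = 1.85 × 1.496×10^8 = 2.7676×10^8 km.
Transfer-ellipse semi-major axis a_t = (r₁ + r₂)/2 = (1.52592×10^9 + 2.7676×10^8)/2 = 9.0134×10^8 km.
Half the transfer-orbit period gives t = π√(a_t³/μ) = 2.3337×10^8 s.
Converting: 2.3337×10^8 s ÷ 3.15576×10^7 s/year (365.25 × 86400) = 7.395 years.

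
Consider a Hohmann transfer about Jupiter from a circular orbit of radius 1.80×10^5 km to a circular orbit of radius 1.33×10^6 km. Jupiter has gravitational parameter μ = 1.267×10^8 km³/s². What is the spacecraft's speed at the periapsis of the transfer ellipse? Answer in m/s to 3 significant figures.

Semi-major axis of the transfer orbit: a_t = (1.800×10^5 + 1.330×10^6)/2 = 7.550×10^5 km.
The periapsis of the transfer ellipse is at r = 1.800×10^5 km.
Vis-viva: v = √[μ(2/r − 1/a_t)] = √[1.267×10^8 × (2/1.800×10^5 − 1/7.550×10^5)] = 35.21 km/s.

v = 35200 m/s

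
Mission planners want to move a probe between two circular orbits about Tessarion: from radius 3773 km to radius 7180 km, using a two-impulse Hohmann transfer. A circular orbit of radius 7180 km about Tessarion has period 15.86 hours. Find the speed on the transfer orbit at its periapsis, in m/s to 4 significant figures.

v = 1248 m/s

From Kepler's third law T² = 4π²r³/μ at r = 7180 km, T = 15.86 hours = 15.86 × 3600 s = 57096 s: μ = 4π²r³/T² = 4482.51 km³/s².
Semi-major axis of the transfer orbit: a_t = (3773 + 7180)/2 = 5476.5 km.
At periapsis, r = 3773 km.
Vis-viva: v = √[μ(2/r − 1/a_t)] = √[4482.51 × (2/3773 − 1/5476.5)] = 1.248 km/s.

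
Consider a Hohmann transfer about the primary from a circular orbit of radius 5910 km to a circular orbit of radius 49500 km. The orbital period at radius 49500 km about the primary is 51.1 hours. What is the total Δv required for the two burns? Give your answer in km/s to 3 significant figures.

Δv = 2.56 km/s

From Kepler's third law T² = 4π²r³/μ at r = 49500 km, T = 51.1 hours = 51.1 × 3600 s = 1.8396×10^5 s: μ = 4π²r³/T² = 1.41491×10^5 km³/s².
Semi-major axis of the transfer orbit: a_t = (5910 + 49500)/2 = 27705 km.
Circular speed at r₁: v₁ = √(μ/r₁) = √(1.41491×10^5/5910) = 4.893 km/s.
Transfer-orbit speed at r₁ (v² = μ(2/r − 1/a)): v_p = √[μ(2/r₁ − 1/a_t)] = 6.540 km/s.
First burn Δv₁ = |v_p − v₁| = 1.647 km/s.
Circular speed at r₂: v₂ = √(μ/r₂) = 1.6907 km/s.
Transfer-orbit speed at r₂: v_a = √[μ(2/r₂ − 1/a_t)] = 0.78087 km/s.
Second burn Δv₂ = |v₂ − v_a| = 0.9098 km/s.
Total Δv = Δv₁ + Δv₂ = 2.557 km/s.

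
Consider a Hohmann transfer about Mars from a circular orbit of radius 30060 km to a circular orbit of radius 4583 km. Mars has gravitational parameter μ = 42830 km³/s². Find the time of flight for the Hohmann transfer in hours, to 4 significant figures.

Semi-major axis of the transfer orbit: a_t = (30060 + 4583)/2 = 17321.5 km.
Half the transfer-orbit period gives t = π√(a_t³/μ) = 34606 s.
Converting: 34606 s ÷ 3600 s/hour = 9.613 hours.

t = 9.613 hours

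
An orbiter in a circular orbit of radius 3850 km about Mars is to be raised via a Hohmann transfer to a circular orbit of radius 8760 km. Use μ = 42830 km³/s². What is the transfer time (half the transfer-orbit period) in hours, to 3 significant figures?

Transfer-ellipse semi-major axis a_t = (r₁ + r₂)/2 = (3850 + 8760)/2 = 6305 km.
Transfer time t = π√(a_t³/μ) = π√((6305)³ / 42830) = 7600 s.
Converting: 7600 s ÷ 3600 s/hour = 2.11 hours.

t = 2.11 hours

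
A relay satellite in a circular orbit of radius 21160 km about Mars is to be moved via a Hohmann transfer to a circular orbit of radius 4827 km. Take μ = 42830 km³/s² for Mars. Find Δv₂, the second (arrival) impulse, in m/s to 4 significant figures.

Δv₂ = 822.5 m/s

Transfer-ellipse semi-major axis a_t = (r₁ + r₂)/2 = (21160 + 4827)/2 = 12993.5 km.
On the circular orbit at r = 4827 km, v_c = √(μ/r) = 2.9788 km/s.
Vis-viva on the transfer ellipse at r = 4827 km gives v_t = √[μ(2/r − 1/a_t)] = 3.8013 km/s.
Δv₂ = |v_t − v_c| = |3.8013 − 2.9788| = 0.8225 km/s.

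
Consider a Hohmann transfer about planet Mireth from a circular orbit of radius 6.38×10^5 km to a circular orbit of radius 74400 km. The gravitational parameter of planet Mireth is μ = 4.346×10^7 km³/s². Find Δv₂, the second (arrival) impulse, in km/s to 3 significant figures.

Transfer-ellipse semi-major axis a_t = (r₁ + r₂)/2 = (6.380×10^5 + 74400)/2 = 3.562×10^5 km.
Circular speed at r = 74400 km: v_c = √(μ/r) = 24.169 km/s.
Transfer-orbit speed at the same r (vis-viva, a = a_t): v_t = √[μ(2/r − 1/a_t)] = 32.346 km/s.
Δv₂ = |v_t − v_c| = |32.346 − 24.169| = 8.177 km/s.

Δv₂ = 8.18 km/s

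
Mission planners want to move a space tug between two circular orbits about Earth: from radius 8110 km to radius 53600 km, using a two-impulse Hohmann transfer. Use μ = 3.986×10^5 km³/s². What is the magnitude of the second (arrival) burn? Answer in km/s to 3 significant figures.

Transfer-ellipse semi-major axis a_t = (r₁ + r₂)/2 = (8110 + 53600)/2 = 30855 km.
On the circular orbit at r = 53600 km, v_c = √(μ/r) = 2.727 km/s.
Transfer-orbit speed at the same r (vis-viva, a = a_t): v_t = √[μ(2/r − 1/a_t)] = 1.398 km/s.
Δv₂ = |v_t − v_c| = |1.398 − 2.727| = 1.329 km/s.

Δv₂ = 1.33 km/s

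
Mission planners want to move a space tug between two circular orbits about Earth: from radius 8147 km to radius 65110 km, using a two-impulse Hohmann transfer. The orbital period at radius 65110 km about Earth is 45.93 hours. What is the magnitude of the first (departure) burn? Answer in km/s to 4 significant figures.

From Kepler's third law T² = 4π²r³/μ at r = 65110 km, T = 45.93 hours = 45.93 × 3600 s = 1.65348×10^5 s: μ = 4π²r³/T² = 3.98570×10^5 km³/s².
The Hohmann ellipse has a_t = (r₁ + r₂)/2 = 36628.5 km.
On the circular orbit at r = 8147 km, v_c = √(μ/r) = 6.994 km/s.
Transfer-orbit speed at the same r (vis-viva, a = a_t): v_t = √[μ(2/r − 1/a_t)] = 9.325 km/s.
Δv₁ = |v_t − v_c| = |9.325 − 6.994| = 2.331 km/s.

Δv₁ = 2.331 km/s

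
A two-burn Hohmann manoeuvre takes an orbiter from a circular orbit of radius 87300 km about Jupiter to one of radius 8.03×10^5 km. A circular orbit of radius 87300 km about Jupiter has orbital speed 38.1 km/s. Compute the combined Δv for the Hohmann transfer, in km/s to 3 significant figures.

From the circular-orbit relation v² = μ/r at r = 87300 km: μ = v²r = (38.1)² × 87300 = 1.26726×10^8 km³/s².
The Hohmann ellipse has a_t = (r₁ + r₂)/2 = 4.4515×10^5 km.
Circular speed at r₁: v₁ = √(μ/r₁) = √(1.26726×10^8/87300) = 38.10 km/s.
On the transfer ellipse at r₁, vis-viva gives v_p = √[μ(2/r₁ − 1/a_t)] = 51.17 km/s.
First burn Δv₁ = |v_p − v₁| = 13.07 km/s.
At r₂, v₂ = √(μ/r₂) = 12.562 km/s.
Transfer-orbit speed at r₂: v_a = √[μ(2/r₂ − 1/a_t)] = 5.5632 km/s.
Second burn Δv₂ = |v₂ − v_a| = 6.999 km/s.
Δv = Δv₁ + Δv₂ = 13.07 + 6.999 = 20.07 km/s.

Δv = 20.1 km/s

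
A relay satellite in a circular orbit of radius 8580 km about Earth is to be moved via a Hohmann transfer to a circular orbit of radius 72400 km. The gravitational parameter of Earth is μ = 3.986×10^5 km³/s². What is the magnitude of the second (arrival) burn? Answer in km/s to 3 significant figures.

Transfer-ellipse semi-major axis a_t = (r₁ + r₂)/2 = (8580 + 72400)/2 = 40490 km.
On the circular orbit at r = 72400 km, v_c = √(μ/r) = 2.346 km/s.
Transfer-orbit speed at the same r (vis-viva, a = a_t): v_t = √[μ(2/r − 1/a_t)] = 1.080 km/s.
Δv₂ = |v_t − v_c| = |1.080 − 2.346| = 1.266 km/s.

Δv₂ = 1.27 km/s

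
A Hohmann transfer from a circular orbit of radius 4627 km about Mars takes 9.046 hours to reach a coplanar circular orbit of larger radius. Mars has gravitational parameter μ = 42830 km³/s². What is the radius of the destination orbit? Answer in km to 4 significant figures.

Transfer time t = 9.046 hours = 32565.6 s, and t = π√(a_t³/μ).
So a_t = (μ t²/π²)^(1/3) = (42830 × (32565.6)² / π²)^(1/3) = 16634 km.
Since a_t = (r₁ + r₂)/2, r₂ = 2a_t − r₁ = 2×16634 − 4627 = 28641 km.

r₂ = 28640 km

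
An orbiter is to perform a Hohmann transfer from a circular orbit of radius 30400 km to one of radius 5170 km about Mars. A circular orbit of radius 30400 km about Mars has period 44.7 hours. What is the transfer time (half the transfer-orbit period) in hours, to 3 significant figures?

From Kepler's third law T² = 4π²r³/μ at r = 30400 km, T = 44.7 hours = 44.7 × 3600 s = 1.6092×10^5 s: μ = 4π²r³/T² = 42831.2 km³/s².
Semi-major axis of the transfer orbit: a_t = (30400 + 5170)/2 = 17785 km.
Half the transfer-orbit period gives t = π√(a_t³/μ) = 36000 s.
Converting: 36000 s ÷ 3600 s/hour = 10.0 hours.

t = 10.0 hours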